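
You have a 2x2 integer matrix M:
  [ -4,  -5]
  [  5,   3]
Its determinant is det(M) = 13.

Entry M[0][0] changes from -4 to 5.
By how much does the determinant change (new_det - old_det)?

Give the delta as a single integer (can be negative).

Cofactor C_00 = 3
Entry delta = 5 - -4 = 9
Det delta = entry_delta * cofactor = 9 * 3 = 27

Answer: 27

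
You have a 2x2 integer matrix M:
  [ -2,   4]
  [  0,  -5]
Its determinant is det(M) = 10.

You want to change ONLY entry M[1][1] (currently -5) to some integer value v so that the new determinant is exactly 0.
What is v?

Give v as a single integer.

Answer: 0

Derivation:
det is linear in entry M[1][1]: det = old_det + (v - -5) * C_11
Cofactor C_11 = -2
Want det = 0: 10 + (v - -5) * -2 = 0
  (v - -5) = -10 / -2 = 5
  v = -5 + (5) = 0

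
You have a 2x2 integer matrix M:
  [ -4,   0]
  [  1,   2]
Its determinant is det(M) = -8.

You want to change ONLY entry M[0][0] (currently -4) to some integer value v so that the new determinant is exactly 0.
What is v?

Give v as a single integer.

Answer: 0

Derivation:
det is linear in entry M[0][0]: det = old_det + (v - -4) * C_00
Cofactor C_00 = 2
Want det = 0: -8 + (v - -4) * 2 = 0
  (v - -4) = 8 / 2 = 4
  v = -4 + (4) = 0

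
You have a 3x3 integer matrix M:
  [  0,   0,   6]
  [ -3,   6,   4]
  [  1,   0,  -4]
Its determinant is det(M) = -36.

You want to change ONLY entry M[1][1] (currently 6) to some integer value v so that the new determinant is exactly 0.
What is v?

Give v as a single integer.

Answer: 0

Derivation:
det is linear in entry M[1][1]: det = old_det + (v - 6) * C_11
Cofactor C_11 = -6
Want det = 0: -36 + (v - 6) * -6 = 0
  (v - 6) = 36 / -6 = -6
  v = 6 + (-6) = 0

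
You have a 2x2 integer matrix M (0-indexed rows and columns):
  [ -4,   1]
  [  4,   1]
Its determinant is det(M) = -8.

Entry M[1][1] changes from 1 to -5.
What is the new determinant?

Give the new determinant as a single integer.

Answer: 16

Derivation:
det is linear in row 1: changing M[1][1] by delta changes det by delta * cofactor(1,1).
Cofactor C_11 = (-1)^(1+1) * minor(1,1) = -4
Entry delta = -5 - 1 = -6
Det delta = -6 * -4 = 24
New det = -8 + 24 = 16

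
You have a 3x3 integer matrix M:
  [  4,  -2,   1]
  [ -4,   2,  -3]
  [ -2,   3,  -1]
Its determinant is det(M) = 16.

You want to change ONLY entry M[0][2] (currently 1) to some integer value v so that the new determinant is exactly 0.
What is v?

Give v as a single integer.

Answer: 3

Derivation:
det is linear in entry M[0][2]: det = old_det + (v - 1) * C_02
Cofactor C_02 = -8
Want det = 0: 16 + (v - 1) * -8 = 0
  (v - 1) = -16 / -8 = 2
  v = 1 + (2) = 3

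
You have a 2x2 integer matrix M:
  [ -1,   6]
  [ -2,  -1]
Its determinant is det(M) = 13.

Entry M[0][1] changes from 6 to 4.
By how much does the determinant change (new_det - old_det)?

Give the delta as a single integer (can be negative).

Answer: -4

Derivation:
Cofactor C_01 = 2
Entry delta = 4 - 6 = -2
Det delta = entry_delta * cofactor = -2 * 2 = -4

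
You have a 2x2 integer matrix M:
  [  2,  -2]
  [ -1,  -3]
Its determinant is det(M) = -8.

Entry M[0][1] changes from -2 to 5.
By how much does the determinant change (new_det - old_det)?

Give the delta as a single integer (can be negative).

Cofactor C_01 = 1
Entry delta = 5 - -2 = 7
Det delta = entry_delta * cofactor = 7 * 1 = 7

Answer: 7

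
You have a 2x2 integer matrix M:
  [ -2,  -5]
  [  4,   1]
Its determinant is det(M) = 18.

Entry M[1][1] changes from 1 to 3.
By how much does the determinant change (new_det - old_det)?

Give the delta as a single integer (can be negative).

Cofactor C_11 = -2
Entry delta = 3 - 1 = 2
Det delta = entry_delta * cofactor = 2 * -2 = -4

Answer: -4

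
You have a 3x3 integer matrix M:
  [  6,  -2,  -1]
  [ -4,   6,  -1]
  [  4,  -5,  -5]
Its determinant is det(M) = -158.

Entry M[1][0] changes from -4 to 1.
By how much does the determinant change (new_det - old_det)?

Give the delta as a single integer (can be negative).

Cofactor C_10 = -5
Entry delta = 1 - -4 = 5
Det delta = entry_delta * cofactor = 5 * -5 = -25

Answer: -25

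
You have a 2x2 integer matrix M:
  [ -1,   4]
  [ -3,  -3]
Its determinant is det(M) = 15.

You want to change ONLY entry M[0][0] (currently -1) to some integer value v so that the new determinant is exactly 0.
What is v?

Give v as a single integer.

det is linear in entry M[0][0]: det = old_det + (v - -1) * C_00
Cofactor C_00 = -3
Want det = 0: 15 + (v - -1) * -3 = 0
  (v - -1) = -15 / -3 = 5
  v = -1 + (5) = 4

Answer: 4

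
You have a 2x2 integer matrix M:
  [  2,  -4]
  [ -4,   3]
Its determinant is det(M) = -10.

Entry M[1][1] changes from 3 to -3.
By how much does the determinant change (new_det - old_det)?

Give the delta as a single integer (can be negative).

Answer: -12

Derivation:
Cofactor C_11 = 2
Entry delta = -3 - 3 = -6
Det delta = entry_delta * cofactor = -6 * 2 = -12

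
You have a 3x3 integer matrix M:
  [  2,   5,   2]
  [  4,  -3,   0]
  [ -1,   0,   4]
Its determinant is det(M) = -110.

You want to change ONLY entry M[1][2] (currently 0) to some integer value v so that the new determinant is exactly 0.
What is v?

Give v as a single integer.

Answer: -22

Derivation:
det is linear in entry M[1][2]: det = old_det + (v - 0) * C_12
Cofactor C_12 = -5
Want det = 0: -110 + (v - 0) * -5 = 0
  (v - 0) = 110 / -5 = -22
  v = 0 + (-22) = -22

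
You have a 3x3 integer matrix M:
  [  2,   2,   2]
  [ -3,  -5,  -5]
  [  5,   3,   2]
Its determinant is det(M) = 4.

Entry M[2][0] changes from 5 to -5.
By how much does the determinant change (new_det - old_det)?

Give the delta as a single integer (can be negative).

Answer: 0

Derivation:
Cofactor C_20 = 0
Entry delta = -5 - 5 = -10
Det delta = entry_delta * cofactor = -10 * 0 = 0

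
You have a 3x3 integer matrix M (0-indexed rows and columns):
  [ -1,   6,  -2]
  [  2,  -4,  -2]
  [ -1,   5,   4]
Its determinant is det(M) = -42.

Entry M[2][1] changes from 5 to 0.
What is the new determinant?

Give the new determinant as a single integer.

det is linear in row 2: changing M[2][1] by delta changes det by delta * cofactor(2,1).
Cofactor C_21 = (-1)^(2+1) * minor(2,1) = -6
Entry delta = 0 - 5 = -5
Det delta = -5 * -6 = 30
New det = -42 + 30 = -12

Answer: -12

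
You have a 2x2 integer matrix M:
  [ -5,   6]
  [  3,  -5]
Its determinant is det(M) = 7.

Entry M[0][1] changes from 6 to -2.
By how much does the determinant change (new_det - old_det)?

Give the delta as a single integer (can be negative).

Cofactor C_01 = -3
Entry delta = -2 - 6 = -8
Det delta = entry_delta * cofactor = -8 * -3 = 24

Answer: 24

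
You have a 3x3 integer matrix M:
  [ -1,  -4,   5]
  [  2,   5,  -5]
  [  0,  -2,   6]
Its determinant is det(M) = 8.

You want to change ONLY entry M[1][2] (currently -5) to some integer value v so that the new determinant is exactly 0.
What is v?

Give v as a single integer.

Answer: -1

Derivation:
det is linear in entry M[1][2]: det = old_det + (v - -5) * C_12
Cofactor C_12 = -2
Want det = 0: 8 + (v - -5) * -2 = 0
  (v - -5) = -8 / -2 = 4
  v = -5 + (4) = -1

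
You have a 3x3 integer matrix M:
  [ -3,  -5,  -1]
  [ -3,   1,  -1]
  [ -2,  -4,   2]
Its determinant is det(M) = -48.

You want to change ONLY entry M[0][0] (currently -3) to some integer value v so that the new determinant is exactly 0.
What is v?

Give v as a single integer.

det is linear in entry M[0][0]: det = old_det + (v - -3) * C_00
Cofactor C_00 = -2
Want det = 0: -48 + (v - -3) * -2 = 0
  (v - -3) = 48 / -2 = -24
  v = -3 + (-24) = -27

Answer: -27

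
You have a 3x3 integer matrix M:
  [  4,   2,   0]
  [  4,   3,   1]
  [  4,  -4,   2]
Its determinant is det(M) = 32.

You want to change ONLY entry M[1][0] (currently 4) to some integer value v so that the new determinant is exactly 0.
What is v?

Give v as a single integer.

det is linear in entry M[1][0]: det = old_det + (v - 4) * C_10
Cofactor C_10 = -4
Want det = 0: 32 + (v - 4) * -4 = 0
  (v - 4) = -32 / -4 = 8
  v = 4 + (8) = 12

Answer: 12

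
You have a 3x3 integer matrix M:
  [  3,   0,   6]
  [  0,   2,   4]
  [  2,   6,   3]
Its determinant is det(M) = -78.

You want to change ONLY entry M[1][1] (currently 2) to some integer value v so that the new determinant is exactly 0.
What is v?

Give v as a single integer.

Answer: -24

Derivation:
det is linear in entry M[1][1]: det = old_det + (v - 2) * C_11
Cofactor C_11 = -3
Want det = 0: -78 + (v - 2) * -3 = 0
  (v - 2) = 78 / -3 = -26
  v = 2 + (-26) = -24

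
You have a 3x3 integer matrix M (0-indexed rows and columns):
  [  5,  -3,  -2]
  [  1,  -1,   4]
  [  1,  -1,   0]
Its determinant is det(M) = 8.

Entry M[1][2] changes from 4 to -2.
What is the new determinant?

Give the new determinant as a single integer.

det is linear in row 1: changing M[1][2] by delta changes det by delta * cofactor(1,2).
Cofactor C_12 = (-1)^(1+2) * minor(1,2) = 2
Entry delta = -2 - 4 = -6
Det delta = -6 * 2 = -12
New det = 8 + -12 = -4

Answer: -4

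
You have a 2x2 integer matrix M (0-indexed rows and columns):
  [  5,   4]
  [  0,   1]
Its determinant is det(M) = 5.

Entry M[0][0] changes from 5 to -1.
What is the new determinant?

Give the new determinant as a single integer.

Answer: -1

Derivation:
det is linear in row 0: changing M[0][0] by delta changes det by delta * cofactor(0,0).
Cofactor C_00 = (-1)^(0+0) * minor(0,0) = 1
Entry delta = -1 - 5 = -6
Det delta = -6 * 1 = -6
New det = 5 + -6 = -1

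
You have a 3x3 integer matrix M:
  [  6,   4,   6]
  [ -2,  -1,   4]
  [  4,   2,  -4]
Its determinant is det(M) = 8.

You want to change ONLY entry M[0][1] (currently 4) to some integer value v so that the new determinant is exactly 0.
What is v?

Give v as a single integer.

Answer: 3

Derivation:
det is linear in entry M[0][1]: det = old_det + (v - 4) * C_01
Cofactor C_01 = 8
Want det = 0: 8 + (v - 4) * 8 = 0
  (v - 4) = -8 / 8 = -1
  v = 4 + (-1) = 3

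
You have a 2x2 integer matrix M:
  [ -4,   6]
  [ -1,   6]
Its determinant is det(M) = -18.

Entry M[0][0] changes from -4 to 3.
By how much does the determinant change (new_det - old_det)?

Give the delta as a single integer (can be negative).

Cofactor C_00 = 6
Entry delta = 3 - -4 = 7
Det delta = entry_delta * cofactor = 7 * 6 = 42

Answer: 42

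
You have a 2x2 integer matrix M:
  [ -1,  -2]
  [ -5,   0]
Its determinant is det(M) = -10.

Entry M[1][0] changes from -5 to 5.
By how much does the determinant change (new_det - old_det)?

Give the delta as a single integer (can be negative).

Answer: 20

Derivation:
Cofactor C_10 = 2
Entry delta = 5 - -5 = 10
Det delta = entry_delta * cofactor = 10 * 2 = 20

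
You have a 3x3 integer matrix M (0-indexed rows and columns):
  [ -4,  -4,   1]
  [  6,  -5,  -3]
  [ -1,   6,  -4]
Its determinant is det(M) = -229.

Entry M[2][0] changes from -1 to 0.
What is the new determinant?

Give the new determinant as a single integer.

det is linear in row 2: changing M[2][0] by delta changes det by delta * cofactor(2,0).
Cofactor C_20 = (-1)^(2+0) * minor(2,0) = 17
Entry delta = 0 - -1 = 1
Det delta = 1 * 17 = 17
New det = -229 + 17 = -212

Answer: -212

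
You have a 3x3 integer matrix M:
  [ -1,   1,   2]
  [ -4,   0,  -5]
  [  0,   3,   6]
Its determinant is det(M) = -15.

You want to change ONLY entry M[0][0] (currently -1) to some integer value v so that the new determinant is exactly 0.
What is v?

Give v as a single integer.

Answer: 0

Derivation:
det is linear in entry M[0][0]: det = old_det + (v - -1) * C_00
Cofactor C_00 = 15
Want det = 0: -15 + (v - -1) * 15 = 0
  (v - -1) = 15 / 15 = 1
  v = -1 + (1) = 0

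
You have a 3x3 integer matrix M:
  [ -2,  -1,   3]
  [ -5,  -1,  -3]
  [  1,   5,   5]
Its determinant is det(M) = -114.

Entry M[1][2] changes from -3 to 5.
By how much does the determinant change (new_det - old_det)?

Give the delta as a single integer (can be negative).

Cofactor C_12 = 9
Entry delta = 5 - -3 = 8
Det delta = entry_delta * cofactor = 8 * 9 = 72

Answer: 72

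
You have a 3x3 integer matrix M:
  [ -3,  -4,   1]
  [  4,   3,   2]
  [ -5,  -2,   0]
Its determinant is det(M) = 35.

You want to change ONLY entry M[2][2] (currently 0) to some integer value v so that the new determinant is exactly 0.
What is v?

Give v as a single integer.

det is linear in entry M[2][2]: det = old_det + (v - 0) * C_22
Cofactor C_22 = 7
Want det = 0: 35 + (v - 0) * 7 = 0
  (v - 0) = -35 / 7 = -5
  v = 0 + (-5) = -5

Answer: -5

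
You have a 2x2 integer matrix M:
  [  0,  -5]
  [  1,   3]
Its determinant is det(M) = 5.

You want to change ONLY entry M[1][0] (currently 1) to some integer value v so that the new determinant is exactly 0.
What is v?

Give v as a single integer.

det is linear in entry M[1][0]: det = old_det + (v - 1) * C_10
Cofactor C_10 = 5
Want det = 0: 5 + (v - 1) * 5 = 0
  (v - 1) = -5 / 5 = -1
  v = 1 + (-1) = 0

Answer: 0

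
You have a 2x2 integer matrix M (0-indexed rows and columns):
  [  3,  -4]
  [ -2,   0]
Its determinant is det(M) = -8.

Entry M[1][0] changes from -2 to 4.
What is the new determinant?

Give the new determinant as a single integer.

Answer: 16

Derivation:
det is linear in row 1: changing M[1][0] by delta changes det by delta * cofactor(1,0).
Cofactor C_10 = (-1)^(1+0) * minor(1,0) = 4
Entry delta = 4 - -2 = 6
Det delta = 6 * 4 = 24
New det = -8 + 24 = 16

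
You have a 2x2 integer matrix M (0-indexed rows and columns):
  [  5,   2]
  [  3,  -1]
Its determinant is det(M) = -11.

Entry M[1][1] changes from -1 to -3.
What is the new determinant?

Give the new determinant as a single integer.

det is linear in row 1: changing M[1][1] by delta changes det by delta * cofactor(1,1).
Cofactor C_11 = (-1)^(1+1) * minor(1,1) = 5
Entry delta = -3 - -1 = -2
Det delta = -2 * 5 = -10
New det = -11 + -10 = -21

Answer: -21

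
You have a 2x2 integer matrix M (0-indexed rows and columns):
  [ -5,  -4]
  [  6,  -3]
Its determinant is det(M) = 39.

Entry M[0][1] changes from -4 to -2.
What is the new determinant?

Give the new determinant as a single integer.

Answer: 27

Derivation:
det is linear in row 0: changing M[0][1] by delta changes det by delta * cofactor(0,1).
Cofactor C_01 = (-1)^(0+1) * minor(0,1) = -6
Entry delta = -2 - -4 = 2
Det delta = 2 * -6 = -12
New det = 39 + -12 = 27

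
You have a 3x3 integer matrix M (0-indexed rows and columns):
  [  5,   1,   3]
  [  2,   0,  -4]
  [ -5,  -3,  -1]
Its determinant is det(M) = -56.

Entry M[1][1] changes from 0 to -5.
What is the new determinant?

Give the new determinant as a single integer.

Answer: -106

Derivation:
det is linear in row 1: changing M[1][1] by delta changes det by delta * cofactor(1,1).
Cofactor C_11 = (-1)^(1+1) * minor(1,1) = 10
Entry delta = -5 - 0 = -5
Det delta = -5 * 10 = -50
New det = -56 + -50 = -106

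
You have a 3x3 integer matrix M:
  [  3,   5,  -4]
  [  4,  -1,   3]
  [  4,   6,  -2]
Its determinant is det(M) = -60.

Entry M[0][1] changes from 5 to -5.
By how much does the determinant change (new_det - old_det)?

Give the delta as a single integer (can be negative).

Cofactor C_01 = 20
Entry delta = -5 - 5 = -10
Det delta = entry_delta * cofactor = -10 * 20 = -200

Answer: -200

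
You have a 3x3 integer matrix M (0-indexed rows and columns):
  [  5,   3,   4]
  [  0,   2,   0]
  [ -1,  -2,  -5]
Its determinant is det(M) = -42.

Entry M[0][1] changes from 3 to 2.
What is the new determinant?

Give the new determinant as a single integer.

det is linear in row 0: changing M[0][1] by delta changes det by delta * cofactor(0,1).
Cofactor C_01 = (-1)^(0+1) * minor(0,1) = 0
Entry delta = 2 - 3 = -1
Det delta = -1 * 0 = 0
New det = -42 + 0 = -42

Answer: -42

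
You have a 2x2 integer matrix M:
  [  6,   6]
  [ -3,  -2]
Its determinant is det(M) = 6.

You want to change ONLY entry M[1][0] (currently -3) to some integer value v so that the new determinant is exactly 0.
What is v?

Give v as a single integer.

det is linear in entry M[1][0]: det = old_det + (v - -3) * C_10
Cofactor C_10 = -6
Want det = 0: 6 + (v - -3) * -6 = 0
  (v - -3) = -6 / -6 = 1
  v = -3 + (1) = -2

Answer: -2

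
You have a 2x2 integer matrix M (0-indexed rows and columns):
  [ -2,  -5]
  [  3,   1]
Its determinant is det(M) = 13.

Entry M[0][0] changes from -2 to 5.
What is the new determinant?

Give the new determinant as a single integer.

Answer: 20

Derivation:
det is linear in row 0: changing M[0][0] by delta changes det by delta * cofactor(0,0).
Cofactor C_00 = (-1)^(0+0) * minor(0,0) = 1
Entry delta = 5 - -2 = 7
Det delta = 7 * 1 = 7
New det = 13 + 7 = 20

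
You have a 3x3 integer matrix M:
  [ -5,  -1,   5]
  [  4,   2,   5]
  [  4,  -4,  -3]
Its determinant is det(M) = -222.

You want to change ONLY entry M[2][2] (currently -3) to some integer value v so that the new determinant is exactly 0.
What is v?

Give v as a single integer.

det is linear in entry M[2][2]: det = old_det + (v - -3) * C_22
Cofactor C_22 = -6
Want det = 0: -222 + (v - -3) * -6 = 0
  (v - -3) = 222 / -6 = -37
  v = -3 + (-37) = -40

Answer: -40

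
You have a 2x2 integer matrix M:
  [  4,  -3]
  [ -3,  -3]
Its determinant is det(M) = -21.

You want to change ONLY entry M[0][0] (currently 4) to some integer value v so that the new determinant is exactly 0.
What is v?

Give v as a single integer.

det is linear in entry M[0][0]: det = old_det + (v - 4) * C_00
Cofactor C_00 = -3
Want det = 0: -21 + (v - 4) * -3 = 0
  (v - 4) = 21 / -3 = -7
  v = 4 + (-7) = -3

Answer: -3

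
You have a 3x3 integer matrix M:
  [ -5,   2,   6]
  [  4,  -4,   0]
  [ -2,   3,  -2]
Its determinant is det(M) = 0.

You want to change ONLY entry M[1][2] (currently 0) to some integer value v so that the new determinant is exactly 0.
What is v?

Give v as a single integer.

Answer: 0

Derivation:
det is linear in entry M[1][2]: det = old_det + (v - 0) * C_12
Cofactor C_12 = 11
Want det = 0: 0 + (v - 0) * 11 = 0
  (v - 0) = 0 / 11 = 0
  v = 0 + (0) = 0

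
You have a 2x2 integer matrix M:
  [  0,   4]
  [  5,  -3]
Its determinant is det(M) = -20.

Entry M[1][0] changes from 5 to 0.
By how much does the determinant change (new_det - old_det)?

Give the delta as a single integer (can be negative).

Cofactor C_10 = -4
Entry delta = 0 - 5 = -5
Det delta = entry_delta * cofactor = -5 * -4 = 20

Answer: 20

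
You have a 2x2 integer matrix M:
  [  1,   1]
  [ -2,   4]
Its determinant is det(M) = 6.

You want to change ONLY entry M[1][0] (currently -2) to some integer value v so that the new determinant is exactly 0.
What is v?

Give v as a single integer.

Answer: 4

Derivation:
det is linear in entry M[1][0]: det = old_det + (v - -2) * C_10
Cofactor C_10 = -1
Want det = 0: 6 + (v - -2) * -1 = 0
  (v - -2) = -6 / -1 = 6
  v = -2 + (6) = 4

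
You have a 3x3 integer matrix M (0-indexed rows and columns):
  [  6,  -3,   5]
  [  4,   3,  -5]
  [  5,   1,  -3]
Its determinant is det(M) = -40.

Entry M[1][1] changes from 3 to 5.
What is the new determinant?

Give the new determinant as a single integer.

det is linear in row 1: changing M[1][1] by delta changes det by delta * cofactor(1,1).
Cofactor C_11 = (-1)^(1+1) * minor(1,1) = -43
Entry delta = 5 - 3 = 2
Det delta = 2 * -43 = -86
New det = -40 + -86 = -126

Answer: -126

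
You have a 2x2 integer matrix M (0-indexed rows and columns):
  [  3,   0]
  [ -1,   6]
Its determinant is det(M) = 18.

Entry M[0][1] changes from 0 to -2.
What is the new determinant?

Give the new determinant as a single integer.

Answer: 16

Derivation:
det is linear in row 0: changing M[0][1] by delta changes det by delta * cofactor(0,1).
Cofactor C_01 = (-1)^(0+1) * minor(0,1) = 1
Entry delta = -2 - 0 = -2
Det delta = -2 * 1 = -2
New det = 18 + -2 = 16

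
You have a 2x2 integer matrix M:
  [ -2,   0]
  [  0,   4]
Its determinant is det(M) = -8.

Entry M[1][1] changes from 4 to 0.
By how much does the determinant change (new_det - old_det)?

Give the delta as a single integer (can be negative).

Cofactor C_11 = -2
Entry delta = 0 - 4 = -4
Det delta = entry_delta * cofactor = -4 * -2 = 8

Answer: 8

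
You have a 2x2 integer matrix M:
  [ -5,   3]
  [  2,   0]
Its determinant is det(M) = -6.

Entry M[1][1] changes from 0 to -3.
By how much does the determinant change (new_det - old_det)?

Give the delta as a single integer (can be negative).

Cofactor C_11 = -5
Entry delta = -3 - 0 = -3
Det delta = entry_delta * cofactor = -3 * -5 = 15

Answer: 15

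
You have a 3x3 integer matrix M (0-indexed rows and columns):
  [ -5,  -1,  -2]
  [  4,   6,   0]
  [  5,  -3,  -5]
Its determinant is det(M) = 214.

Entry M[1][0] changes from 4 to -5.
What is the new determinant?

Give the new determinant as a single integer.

Answer: 205

Derivation:
det is linear in row 1: changing M[1][0] by delta changes det by delta * cofactor(1,0).
Cofactor C_10 = (-1)^(1+0) * minor(1,0) = 1
Entry delta = -5 - 4 = -9
Det delta = -9 * 1 = -9
New det = 214 + -9 = 205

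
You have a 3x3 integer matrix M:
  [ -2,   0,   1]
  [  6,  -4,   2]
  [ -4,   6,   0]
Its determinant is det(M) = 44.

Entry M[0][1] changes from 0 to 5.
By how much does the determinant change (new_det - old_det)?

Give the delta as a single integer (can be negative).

Answer: -40

Derivation:
Cofactor C_01 = -8
Entry delta = 5 - 0 = 5
Det delta = entry_delta * cofactor = 5 * -8 = -40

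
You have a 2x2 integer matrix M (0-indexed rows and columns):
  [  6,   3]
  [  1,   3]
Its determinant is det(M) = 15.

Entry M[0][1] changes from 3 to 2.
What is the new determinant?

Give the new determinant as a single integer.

det is linear in row 0: changing M[0][1] by delta changes det by delta * cofactor(0,1).
Cofactor C_01 = (-1)^(0+1) * minor(0,1) = -1
Entry delta = 2 - 3 = -1
Det delta = -1 * -1 = 1
New det = 15 + 1 = 16

Answer: 16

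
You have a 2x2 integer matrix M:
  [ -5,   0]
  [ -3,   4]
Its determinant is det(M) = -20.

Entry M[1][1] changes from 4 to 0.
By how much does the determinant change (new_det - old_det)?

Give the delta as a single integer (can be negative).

Cofactor C_11 = -5
Entry delta = 0 - 4 = -4
Det delta = entry_delta * cofactor = -4 * -5 = 20

Answer: 20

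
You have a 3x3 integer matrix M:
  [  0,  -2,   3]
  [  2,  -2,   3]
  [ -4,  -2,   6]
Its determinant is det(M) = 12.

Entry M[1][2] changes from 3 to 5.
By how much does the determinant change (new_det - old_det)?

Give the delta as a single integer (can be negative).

Answer: 16

Derivation:
Cofactor C_12 = 8
Entry delta = 5 - 3 = 2
Det delta = entry_delta * cofactor = 2 * 8 = 16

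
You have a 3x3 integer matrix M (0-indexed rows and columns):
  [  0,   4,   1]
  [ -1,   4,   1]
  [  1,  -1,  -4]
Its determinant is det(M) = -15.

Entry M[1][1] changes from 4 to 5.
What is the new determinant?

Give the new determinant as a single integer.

Answer: -16

Derivation:
det is linear in row 1: changing M[1][1] by delta changes det by delta * cofactor(1,1).
Cofactor C_11 = (-1)^(1+1) * minor(1,1) = -1
Entry delta = 5 - 4 = 1
Det delta = 1 * -1 = -1
New det = -15 + -1 = -16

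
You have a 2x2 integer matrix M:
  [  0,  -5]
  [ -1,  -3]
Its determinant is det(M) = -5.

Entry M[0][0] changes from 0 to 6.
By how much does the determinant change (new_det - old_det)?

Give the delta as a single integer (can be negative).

Answer: -18

Derivation:
Cofactor C_00 = -3
Entry delta = 6 - 0 = 6
Det delta = entry_delta * cofactor = 6 * -3 = -18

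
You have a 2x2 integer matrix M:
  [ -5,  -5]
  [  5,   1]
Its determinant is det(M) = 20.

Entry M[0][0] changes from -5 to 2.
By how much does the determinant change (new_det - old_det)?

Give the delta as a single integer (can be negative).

Answer: 7

Derivation:
Cofactor C_00 = 1
Entry delta = 2 - -5 = 7
Det delta = entry_delta * cofactor = 7 * 1 = 7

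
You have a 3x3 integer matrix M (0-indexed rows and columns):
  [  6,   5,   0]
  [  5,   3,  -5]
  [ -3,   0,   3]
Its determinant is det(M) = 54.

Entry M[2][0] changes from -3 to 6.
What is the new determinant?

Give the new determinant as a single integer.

Answer: -171

Derivation:
det is linear in row 2: changing M[2][0] by delta changes det by delta * cofactor(2,0).
Cofactor C_20 = (-1)^(2+0) * minor(2,0) = -25
Entry delta = 6 - -3 = 9
Det delta = 9 * -25 = -225
New det = 54 + -225 = -171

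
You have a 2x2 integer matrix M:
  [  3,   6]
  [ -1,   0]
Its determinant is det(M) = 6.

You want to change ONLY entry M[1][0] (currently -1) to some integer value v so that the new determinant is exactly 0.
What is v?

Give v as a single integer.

det is linear in entry M[1][0]: det = old_det + (v - -1) * C_10
Cofactor C_10 = -6
Want det = 0: 6 + (v - -1) * -6 = 0
  (v - -1) = -6 / -6 = 1
  v = -1 + (1) = 0

Answer: 0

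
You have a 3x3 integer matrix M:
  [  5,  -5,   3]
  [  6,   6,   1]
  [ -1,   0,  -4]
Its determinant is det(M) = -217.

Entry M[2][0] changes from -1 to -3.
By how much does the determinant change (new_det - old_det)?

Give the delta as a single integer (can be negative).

Answer: 46

Derivation:
Cofactor C_20 = -23
Entry delta = -3 - -1 = -2
Det delta = entry_delta * cofactor = -2 * -23 = 46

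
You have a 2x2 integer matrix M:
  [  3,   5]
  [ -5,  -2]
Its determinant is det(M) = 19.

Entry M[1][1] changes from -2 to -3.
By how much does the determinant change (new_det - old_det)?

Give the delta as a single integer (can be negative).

Answer: -3

Derivation:
Cofactor C_11 = 3
Entry delta = -3 - -2 = -1
Det delta = entry_delta * cofactor = -1 * 3 = -3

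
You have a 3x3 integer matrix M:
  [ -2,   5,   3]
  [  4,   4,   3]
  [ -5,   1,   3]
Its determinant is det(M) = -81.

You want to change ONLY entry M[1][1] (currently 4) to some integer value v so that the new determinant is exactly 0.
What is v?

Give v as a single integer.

Answer: 13

Derivation:
det is linear in entry M[1][1]: det = old_det + (v - 4) * C_11
Cofactor C_11 = 9
Want det = 0: -81 + (v - 4) * 9 = 0
  (v - 4) = 81 / 9 = 9
  v = 4 + (9) = 13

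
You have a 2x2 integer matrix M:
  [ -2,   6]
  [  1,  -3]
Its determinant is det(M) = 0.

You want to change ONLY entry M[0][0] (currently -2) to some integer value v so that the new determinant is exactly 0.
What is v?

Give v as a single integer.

Answer: -2

Derivation:
det is linear in entry M[0][0]: det = old_det + (v - -2) * C_00
Cofactor C_00 = -3
Want det = 0: 0 + (v - -2) * -3 = 0
  (v - -2) = 0 / -3 = 0
  v = -2 + (0) = -2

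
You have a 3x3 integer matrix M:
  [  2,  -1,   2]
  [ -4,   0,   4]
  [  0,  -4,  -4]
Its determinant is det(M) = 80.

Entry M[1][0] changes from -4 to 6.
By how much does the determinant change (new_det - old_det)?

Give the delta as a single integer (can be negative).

Answer: -120

Derivation:
Cofactor C_10 = -12
Entry delta = 6 - -4 = 10
Det delta = entry_delta * cofactor = 10 * -12 = -120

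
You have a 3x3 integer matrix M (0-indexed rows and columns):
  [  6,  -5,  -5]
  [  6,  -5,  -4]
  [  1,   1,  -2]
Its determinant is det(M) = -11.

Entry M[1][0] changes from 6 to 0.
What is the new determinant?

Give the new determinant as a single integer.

det is linear in row 1: changing M[1][0] by delta changes det by delta * cofactor(1,0).
Cofactor C_10 = (-1)^(1+0) * minor(1,0) = -15
Entry delta = 0 - 6 = -6
Det delta = -6 * -15 = 90
New det = -11 + 90 = 79

Answer: 79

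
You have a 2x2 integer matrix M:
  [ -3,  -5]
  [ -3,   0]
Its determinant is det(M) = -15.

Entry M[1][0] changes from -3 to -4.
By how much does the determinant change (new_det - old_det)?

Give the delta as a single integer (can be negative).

Cofactor C_10 = 5
Entry delta = -4 - -3 = -1
Det delta = entry_delta * cofactor = -1 * 5 = -5

Answer: -5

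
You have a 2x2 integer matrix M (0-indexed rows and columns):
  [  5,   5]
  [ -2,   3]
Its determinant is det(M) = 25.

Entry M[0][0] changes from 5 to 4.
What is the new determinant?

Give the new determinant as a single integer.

Answer: 22

Derivation:
det is linear in row 0: changing M[0][0] by delta changes det by delta * cofactor(0,0).
Cofactor C_00 = (-1)^(0+0) * minor(0,0) = 3
Entry delta = 4 - 5 = -1
Det delta = -1 * 3 = -3
New det = 25 + -3 = 22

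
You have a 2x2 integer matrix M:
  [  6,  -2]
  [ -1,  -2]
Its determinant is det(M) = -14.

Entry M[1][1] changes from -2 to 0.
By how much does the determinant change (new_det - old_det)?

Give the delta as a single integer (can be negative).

Answer: 12

Derivation:
Cofactor C_11 = 6
Entry delta = 0 - -2 = 2
Det delta = entry_delta * cofactor = 2 * 6 = 12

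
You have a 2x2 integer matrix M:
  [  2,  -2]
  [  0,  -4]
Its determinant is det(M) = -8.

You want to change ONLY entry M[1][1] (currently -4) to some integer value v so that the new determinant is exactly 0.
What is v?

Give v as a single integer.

det is linear in entry M[1][1]: det = old_det + (v - -4) * C_11
Cofactor C_11 = 2
Want det = 0: -8 + (v - -4) * 2 = 0
  (v - -4) = 8 / 2 = 4
  v = -4 + (4) = 0

Answer: 0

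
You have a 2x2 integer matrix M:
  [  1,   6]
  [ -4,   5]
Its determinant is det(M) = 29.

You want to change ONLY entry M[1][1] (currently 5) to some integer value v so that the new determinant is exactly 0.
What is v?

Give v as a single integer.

det is linear in entry M[1][1]: det = old_det + (v - 5) * C_11
Cofactor C_11 = 1
Want det = 0: 29 + (v - 5) * 1 = 0
  (v - 5) = -29 / 1 = -29
  v = 5 + (-29) = -24

Answer: -24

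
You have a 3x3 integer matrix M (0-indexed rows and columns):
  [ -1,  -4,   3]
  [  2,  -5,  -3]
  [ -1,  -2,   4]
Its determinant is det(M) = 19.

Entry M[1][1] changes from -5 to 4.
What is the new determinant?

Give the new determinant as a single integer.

det is linear in row 1: changing M[1][1] by delta changes det by delta * cofactor(1,1).
Cofactor C_11 = (-1)^(1+1) * minor(1,1) = -1
Entry delta = 4 - -5 = 9
Det delta = 9 * -1 = -9
New det = 19 + -9 = 10

Answer: 10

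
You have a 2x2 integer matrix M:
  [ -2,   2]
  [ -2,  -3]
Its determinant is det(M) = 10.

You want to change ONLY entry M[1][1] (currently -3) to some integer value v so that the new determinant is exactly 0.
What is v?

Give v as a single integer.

det is linear in entry M[1][1]: det = old_det + (v - -3) * C_11
Cofactor C_11 = -2
Want det = 0: 10 + (v - -3) * -2 = 0
  (v - -3) = -10 / -2 = 5
  v = -3 + (5) = 2

Answer: 2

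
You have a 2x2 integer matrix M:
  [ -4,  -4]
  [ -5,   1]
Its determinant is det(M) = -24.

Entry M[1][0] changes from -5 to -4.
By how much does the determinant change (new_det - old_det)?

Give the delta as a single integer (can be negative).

Cofactor C_10 = 4
Entry delta = -4 - -5 = 1
Det delta = entry_delta * cofactor = 1 * 4 = 4

Answer: 4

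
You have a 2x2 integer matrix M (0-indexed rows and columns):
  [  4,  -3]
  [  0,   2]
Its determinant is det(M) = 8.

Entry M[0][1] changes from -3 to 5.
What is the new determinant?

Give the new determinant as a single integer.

det is linear in row 0: changing M[0][1] by delta changes det by delta * cofactor(0,1).
Cofactor C_01 = (-1)^(0+1) * minor(0,1) = 0
Entry delta = 5 - -3 = 8
Det delta = 8 * 0 = 0
New det = 8 + 0 = 8

Answer: 8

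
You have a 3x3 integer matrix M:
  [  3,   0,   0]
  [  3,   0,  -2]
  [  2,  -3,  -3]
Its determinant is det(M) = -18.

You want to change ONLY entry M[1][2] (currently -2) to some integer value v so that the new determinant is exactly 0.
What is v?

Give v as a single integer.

det is linear in entry M[1][2]: det = old_det + (v - -2) * C_12
Cofactor C_12 = 9
Want det = 0: -18 + (v - -2) * 9 = 0
  (v - -2) = 18 / 9 = 2
  v = -2 + (2) = 0

Answer: 0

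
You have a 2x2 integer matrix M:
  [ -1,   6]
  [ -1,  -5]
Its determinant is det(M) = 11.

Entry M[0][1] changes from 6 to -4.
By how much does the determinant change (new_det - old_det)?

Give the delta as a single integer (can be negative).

Answer: -10

Derivation:
Cofactor C_01 = 1
Entry delta = -4 - 6 = -10
Det delta = entry_delta * cofactor = -10 * 1 = -10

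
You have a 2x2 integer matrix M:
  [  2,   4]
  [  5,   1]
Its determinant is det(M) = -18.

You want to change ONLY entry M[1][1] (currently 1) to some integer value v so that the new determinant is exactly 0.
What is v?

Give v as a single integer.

det is linear in entry M[1][1]: det = old_det + (v - 1) * C_11
Cofactor C_11 = 2
Want det = 0: -18 + (v - 1) * 2 = 0
  (v - 1) = 18 / 2 = 9
  v = 1 + (9) = 10

Answer: 10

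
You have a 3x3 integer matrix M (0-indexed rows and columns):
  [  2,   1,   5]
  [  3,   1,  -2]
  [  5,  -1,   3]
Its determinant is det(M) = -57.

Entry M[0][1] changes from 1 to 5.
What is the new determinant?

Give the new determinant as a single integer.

Answer: -133

Derivation:
det is linear in row 0: changing M[0][1] by delta changes det by delta * cofactor(0,1).
Cofactor C_01 = (-1)^(0+1) * minor(0,1) = -19
Entry delta = 5 - 1 = 4
Det delta = 4 * -19 = -76
New det = -57 + -76 = -133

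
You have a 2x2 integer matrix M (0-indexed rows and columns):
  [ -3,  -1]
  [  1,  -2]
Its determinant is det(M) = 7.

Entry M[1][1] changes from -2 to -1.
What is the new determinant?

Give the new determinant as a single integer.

det is linear in row 1: changing M[1][1] by delta changes det by delta * cofactor(1,1).
Cofactor C_11 = (-1)^(1+1) * minor(1,1) = -3
Entry delta = -1 - -2 = 1
Det delta = 1 * -3 = -3
New det = 7 + -3 = 4

Answer: 4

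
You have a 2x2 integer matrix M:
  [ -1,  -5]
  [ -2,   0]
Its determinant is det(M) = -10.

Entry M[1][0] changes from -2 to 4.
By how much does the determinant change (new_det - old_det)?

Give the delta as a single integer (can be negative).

Cofactor C_10 = 5
Entry delta = 4 - -2 = 6
Det delta = entry_delta * cofactor = 6 * 5 = 30

Answer: 30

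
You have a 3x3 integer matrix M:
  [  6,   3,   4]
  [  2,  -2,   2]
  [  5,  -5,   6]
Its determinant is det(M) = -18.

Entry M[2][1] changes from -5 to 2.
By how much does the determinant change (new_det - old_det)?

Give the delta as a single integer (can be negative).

Answer: -28

Derivation:
Cofactor C_21 = -4
Entry delta = 2 - -5 = 7
Det delta = entry_delta * cofactor = 7 * -4 = -28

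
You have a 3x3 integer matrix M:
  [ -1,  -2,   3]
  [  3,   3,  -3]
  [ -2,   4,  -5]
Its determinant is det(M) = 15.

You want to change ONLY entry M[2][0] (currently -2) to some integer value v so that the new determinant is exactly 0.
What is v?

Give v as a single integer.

Answer: 3

Derivation:
det is linear in entry M[2][0]: det = old_det + (v - -2) * C_20
Cofactor C_20 = -3
Want det = 0: 15 + (v - -2) * -3 = 0
  (v - -2) = -15 / -3 = 5
  v = -2 + (5) = 3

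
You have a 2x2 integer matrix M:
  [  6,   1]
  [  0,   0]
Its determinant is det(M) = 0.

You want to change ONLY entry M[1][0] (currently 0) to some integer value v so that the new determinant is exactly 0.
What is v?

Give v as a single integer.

det is linear in entry M[1][0]: det = old_det + (v - 0) * C_10
Cofactor C_10 = -1
Want det = 0: 0 + (v - 0) * -1 = 0
  (v - 0) = 0 / -1 = 0
  v = 0 + (0) = 0

Answer: 0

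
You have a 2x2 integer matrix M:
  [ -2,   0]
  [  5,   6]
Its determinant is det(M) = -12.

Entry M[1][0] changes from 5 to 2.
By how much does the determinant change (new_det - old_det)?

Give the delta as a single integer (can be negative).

Cofactor C_10 = 0
Entry delta = 2 - 5 = -3
Det delta = entry_delta * cofactor = -3 * 0 = 0

Answer: 0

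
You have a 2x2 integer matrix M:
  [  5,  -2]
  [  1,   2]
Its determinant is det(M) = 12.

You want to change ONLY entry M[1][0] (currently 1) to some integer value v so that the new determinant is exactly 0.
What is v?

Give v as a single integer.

Answer: -5

Derivation:
det is linear in entry M[1][0]: det = old_det + (v - 1) * C_10
Cofactor C_10 = 2
Want det = 0: 12 + (v - 1) * 2 = 0
  (v - 1) = -12 / 2 = -6
  v = 1 + (-6) = -5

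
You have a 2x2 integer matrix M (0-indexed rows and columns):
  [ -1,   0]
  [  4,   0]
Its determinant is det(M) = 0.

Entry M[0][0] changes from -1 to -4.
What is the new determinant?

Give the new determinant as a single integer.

Answer: 0

Derivation:
det is linear in row 0: changing M[0][0] by delta changes det by delta * cofactor(0,0).
Cofactor C_00 = (-1)^(0+0) * minor(0,0) = 0
Entry delta = -4 - -1 = -3
Det delta = -3 * 0 = 0
New det = 0 + 0 = 0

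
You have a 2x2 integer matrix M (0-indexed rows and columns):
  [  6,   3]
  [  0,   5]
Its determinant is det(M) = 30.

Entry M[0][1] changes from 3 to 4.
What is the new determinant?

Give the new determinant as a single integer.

det is linear in row 0: changing M[0][1] by delta changes det by delta * cofactor(0,1).
Cofactor C_01 = (-1)^(0+1) * minor(0,1) = 0
Entry delta = 4 - 3 = 1
Det delta = 1 * 0 = 0
New det = 30 + 0 = 30

Answer: 30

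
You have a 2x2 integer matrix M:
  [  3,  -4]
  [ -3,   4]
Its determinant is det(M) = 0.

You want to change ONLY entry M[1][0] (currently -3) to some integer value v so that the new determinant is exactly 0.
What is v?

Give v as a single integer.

det is linear in entry M[1][0]: det = old_det + (v - -3) * C_10
Cofactor C_10 = 4
Want det = 0: 0 + (v - -3) * 4 = 0
  (v - -3) = 0 / 4 = 0
  v = -3 + (0) = -3

Answer: -3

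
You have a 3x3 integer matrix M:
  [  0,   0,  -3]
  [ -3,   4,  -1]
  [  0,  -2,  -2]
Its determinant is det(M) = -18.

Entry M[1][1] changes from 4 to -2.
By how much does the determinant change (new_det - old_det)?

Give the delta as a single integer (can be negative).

Cofactor C_11 = 0
Entry delta = -2 - 4 = -6
Det delta = entry_delta * cofactor = -6 * 0 = 0

Answer: 0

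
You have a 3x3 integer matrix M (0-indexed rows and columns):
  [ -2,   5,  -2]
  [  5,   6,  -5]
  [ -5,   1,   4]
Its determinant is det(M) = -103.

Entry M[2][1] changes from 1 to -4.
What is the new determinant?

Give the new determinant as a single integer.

Answer: -3

Derivation:
det is linear in row 2: changing M[2][1] by delta changes det by delta * cofactor(2,1).
Cofactor C_21 = (-1)^(2+1) * minor(2,1) = -20
Entry delta = -4 - 1 = -5
Det delta = -5 * -20 = 100
New det = -103 + 100 = -3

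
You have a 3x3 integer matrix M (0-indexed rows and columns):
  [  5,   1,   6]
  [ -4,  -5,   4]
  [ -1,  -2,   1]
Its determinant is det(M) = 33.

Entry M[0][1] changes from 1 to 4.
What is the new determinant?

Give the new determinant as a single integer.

det is linear in row 0: changing M[0][1] by delta changes det by delta * cofactor(0,1).
Cofactor C_01 = (-1)^(0+1) * minor(0,1) = 0
Entry delta = 4 - 1 = 3
Det delta = 3 * 0 = 0
New det = 33 + 0 = 33

Answer: 33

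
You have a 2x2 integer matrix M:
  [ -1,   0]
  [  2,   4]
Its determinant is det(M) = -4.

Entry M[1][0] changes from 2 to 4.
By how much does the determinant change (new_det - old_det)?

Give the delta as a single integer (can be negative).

Answer: 0

Derivation:
Cofactor C_10 = 0
Entry delta = 4 - 2 = 2
Det delta = entry_delta * cofactor = 2 * 0 = 0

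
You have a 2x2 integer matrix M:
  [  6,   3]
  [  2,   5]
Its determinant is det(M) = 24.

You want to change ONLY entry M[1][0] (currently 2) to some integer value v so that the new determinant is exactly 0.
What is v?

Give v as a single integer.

det is linear in entry M[1][0]: det = old_det + (v - 2) * C_10
Cofactor C_10 = -3
Want det = 0: 24 + (v - 2) * -3 = 0
  (v - 2) = -24 / -3 = 8
  v = 2 + (8) = 10

Answer: 10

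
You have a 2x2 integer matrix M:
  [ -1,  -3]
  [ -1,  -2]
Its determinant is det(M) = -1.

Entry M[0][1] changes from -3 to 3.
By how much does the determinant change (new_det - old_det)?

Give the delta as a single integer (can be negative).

Cofactor C_01 = 1
Entry delta = 3 - -3 = 6
Det delta = entry_delta * cofactor = 6 * 1 = 6

Answer: 6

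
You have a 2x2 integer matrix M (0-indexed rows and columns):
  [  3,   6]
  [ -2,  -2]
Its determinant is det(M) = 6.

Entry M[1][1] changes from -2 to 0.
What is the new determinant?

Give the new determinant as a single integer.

det is linear in row 1: changing M[1][1] by delta changes det by delta * cofactor(1,1).
Cofactor C_11 = (-1)^(1+1) * minor(1,1) = 3
Entry delta = 0 - -2 = 2
Det delta = 2 * 3 = 6
New det = 6 + 6 = 12

Answer: 12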